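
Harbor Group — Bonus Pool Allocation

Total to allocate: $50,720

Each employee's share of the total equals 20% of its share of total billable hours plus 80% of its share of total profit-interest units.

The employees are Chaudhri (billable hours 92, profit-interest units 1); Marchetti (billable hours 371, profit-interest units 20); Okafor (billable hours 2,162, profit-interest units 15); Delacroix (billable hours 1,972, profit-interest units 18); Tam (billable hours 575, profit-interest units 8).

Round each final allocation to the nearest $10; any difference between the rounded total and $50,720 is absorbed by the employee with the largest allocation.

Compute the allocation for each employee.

Chaudhri: $830 | Marchetti: $13,820 | Okafor: $14,060 | Delacroix: $15,650 | Tam: $6,360

Totals — billable hours 5,172, profit-interest units 62.
Blended shares (20% billable hours + 80% profit-interest units): Chaudhri 0.0165; Marchetti 0.2724; Okafor 0.2772; Delacroix 0.3085; Tam 0.1255.
Proportional shares: Chaudhri 834.89; Marchetti 13,816.69; Okafor 14,057.17; Delacroix 15,647.87; Tam 6,363.38.
Rounded to nearest $10: Chaudhri $830; Marchetti $13,820; Okafor $14,060; Delacroix $15,650; Tam $6,360. Sum = $50,720.
Sum already equals the total — no adjustment.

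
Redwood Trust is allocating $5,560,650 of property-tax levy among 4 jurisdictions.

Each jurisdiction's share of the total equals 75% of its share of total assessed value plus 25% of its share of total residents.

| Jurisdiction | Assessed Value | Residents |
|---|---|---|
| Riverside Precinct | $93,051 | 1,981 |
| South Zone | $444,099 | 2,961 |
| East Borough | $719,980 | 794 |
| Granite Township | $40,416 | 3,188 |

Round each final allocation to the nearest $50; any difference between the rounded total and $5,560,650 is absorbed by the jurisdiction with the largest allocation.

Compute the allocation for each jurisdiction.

Riverside Precinct: $607,650; South Zone: $1,888,650; East Borough: $2,437,850; Granite Township: $626,500

Totals — assessed value 1,297,546, residents 8,924.
Blended shares (75% assessed value + 25% residents): Riverside Precinct 0.1093; South Zone 0.3396; East Borough 0.4384; Granite Township 0.1127.
Pro-rata amounts: Riverside Precinct 607,674.57; South Zone 1,888,652.50; East Borough 2,437,800.33; Granite Township 626,522.60.
Rounded to nearest $50: Riverside Precinct $607,650; South Zone $1,888,650; East Borough $2,437,800; Granite Township $626,500. Sum = $5,560,600.
Difference $5,560,650 − $5,560,600 = +$50 applied to largest allocation (East Borough): East Borough becomes $2,437,850.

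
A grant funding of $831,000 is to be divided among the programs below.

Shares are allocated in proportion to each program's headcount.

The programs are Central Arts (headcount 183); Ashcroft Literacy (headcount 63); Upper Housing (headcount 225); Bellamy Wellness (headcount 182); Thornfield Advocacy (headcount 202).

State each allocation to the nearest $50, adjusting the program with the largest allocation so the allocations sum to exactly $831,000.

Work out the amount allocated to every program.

Central Arts: $177,850 | Ashcroft Literacy: $61,250 | Upper Housing: $218,650 | Bellamy Wellness: $176,900 | Thornfield Advocacy: $196,350

Headcount total: 855.
Pro-rata amounts: Central Arts 183/855 × $831,000 = 177,863.16; Ashcroft Literacy 63/855 × $831,000 = 61,231.58; Upper Housing 225/855 × $831,000 = 218,684.21; Bellamy Wellness 182/855 × $831,000 = 176,891.23; Thornfield Advocacy 202/855 × $831,000 = 196,329.82.
At nearest $50: Central Arts $177,850; Ashcroft Literacy $61,250; Upper Housing $218,700; Bellamy Wellness $176,900; Thornfield Advocacy $196,350. Sum = $831,050.
Difference $831,000 − $831,050 = −$50 applied to largest allocation (Upper Housing): Upper Housing becomes $218,650.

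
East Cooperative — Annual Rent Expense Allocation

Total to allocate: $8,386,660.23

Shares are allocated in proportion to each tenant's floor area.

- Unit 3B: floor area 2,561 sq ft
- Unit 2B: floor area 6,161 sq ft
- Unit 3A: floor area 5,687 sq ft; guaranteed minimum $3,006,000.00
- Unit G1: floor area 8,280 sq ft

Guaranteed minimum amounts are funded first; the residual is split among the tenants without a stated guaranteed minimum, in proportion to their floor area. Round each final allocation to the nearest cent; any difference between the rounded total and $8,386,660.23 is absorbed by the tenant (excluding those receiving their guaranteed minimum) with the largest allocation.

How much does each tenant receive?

Minimums first: Unit 3A $3,006,000.00. Remaining pool $5,380,660.23.
Remaining pool split over remaining floor area 17,002: Unit 3B 810,485.2870 → $810,485.29; Unit 2B 1,949,785.1827 → $1,949,785.18; Unit G1 2,620,389.7603 → $2,620,389.76.

Unit 3B: $810,485.29 · Unit 2B: $1,949,785.18 · Unit 3A: $3,006,000.00 · Unit G1: $2,620,389.76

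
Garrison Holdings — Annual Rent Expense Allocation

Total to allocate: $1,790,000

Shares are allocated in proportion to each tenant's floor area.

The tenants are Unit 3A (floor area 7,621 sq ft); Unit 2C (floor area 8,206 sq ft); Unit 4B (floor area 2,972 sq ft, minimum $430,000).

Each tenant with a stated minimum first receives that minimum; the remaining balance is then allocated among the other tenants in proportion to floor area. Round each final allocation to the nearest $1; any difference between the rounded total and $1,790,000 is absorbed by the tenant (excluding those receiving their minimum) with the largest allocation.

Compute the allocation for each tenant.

Unit 3A: $654,866; Unit 2C: $705,134; Unit 4B: $430,000

Minimums first: Unit 4B $430,000. Residual $1,360,000.
Residual split over remaining floor area 15,827: Unit 3A 654,865.74 → $654,866; Unit 2C 705,134.26 → $705,134.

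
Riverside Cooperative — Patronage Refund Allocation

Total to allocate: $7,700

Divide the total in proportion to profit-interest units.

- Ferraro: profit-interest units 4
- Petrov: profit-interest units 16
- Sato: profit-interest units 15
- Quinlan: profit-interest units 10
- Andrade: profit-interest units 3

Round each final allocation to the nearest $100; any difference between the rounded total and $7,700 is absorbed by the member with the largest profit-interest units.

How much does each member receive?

Sum of profit-interest units: 4 + 16 + 15 + 10 + 3 = 48.
Pro-rata amounts: Ferraro 641.67; Petrov 2,566.67; Sato 2,406.25; Quinlan 1,604.17; Andrade 481.25.
Rounded to nearest $100: Ferraro $600; Petrov $2,600; Sato $2,400; Quinlan $1,600; Andrade $500. Sum = $7,700.
Sum already equals the total — no adjustment.

Ferraro: $600 | Petrov: $2,600 | Sato: $2,400 | Quinlan: $1,600 | Andrade: $500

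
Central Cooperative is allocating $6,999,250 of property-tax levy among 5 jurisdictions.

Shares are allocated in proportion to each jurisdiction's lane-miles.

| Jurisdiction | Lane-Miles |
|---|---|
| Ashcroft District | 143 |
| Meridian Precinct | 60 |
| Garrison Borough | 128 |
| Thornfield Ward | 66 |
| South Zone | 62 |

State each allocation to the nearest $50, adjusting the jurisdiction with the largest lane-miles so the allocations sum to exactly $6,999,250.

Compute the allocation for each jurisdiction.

Ashcroft District: $2,180,550; Meridian Precinct: $914,950; Garrison Borough: $1,951,850; Thornfield Ward: $1,006,450; South Zone: $945,450

Lane-miles total: 143 + 60 + 128 + 66 + 62 = 459.
Pro-rata amounts: Ashcroft District 2,180,594.23; Meridian Precinct 914,934.64; Garrison Borough 1,951,860.57; Thornfield Ward 1,006,428.10; South Zone 945,432.46.
After rounding ($50): Ashcroft District $2,180,600; Meridian Precinct $914,950; Garrison Borough $1,951,850; Thornfield Ward $1,006,450; South Zone $945,450. Sum = $6,999,300.
Difference $6,999,250 − $6,999,300 = −$50 applied to largest lane-miles (Ashcroft District): Ashcroft District becomes $2,180,550.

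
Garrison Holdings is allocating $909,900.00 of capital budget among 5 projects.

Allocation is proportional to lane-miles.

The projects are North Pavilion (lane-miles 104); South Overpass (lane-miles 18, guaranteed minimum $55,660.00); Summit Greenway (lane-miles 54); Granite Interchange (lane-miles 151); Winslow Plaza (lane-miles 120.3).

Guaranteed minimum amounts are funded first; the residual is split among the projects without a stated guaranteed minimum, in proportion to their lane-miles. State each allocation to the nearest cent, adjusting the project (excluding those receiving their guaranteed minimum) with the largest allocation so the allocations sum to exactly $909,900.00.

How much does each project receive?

Fund the minimums — South Overpass $55,660.00. Residual $854,240.00.
Residual split over remaining lane-miles 429.3: North Pavilion 206,943.7689 → $206,943.77; Summit Greenway 107,451.5723 → $107,451.57; Granite Interchange 300,466.4337 → $300,466.43; Winslow Plaza 239,378.22502 → $239,378.23.

North Pavilion: $206,943.77 · South Overpass: $55,660.00 · Summit Greenway: $107,451.57 · Granite Interchange: $300,466.43 · Winslow Plaza: $239,378.23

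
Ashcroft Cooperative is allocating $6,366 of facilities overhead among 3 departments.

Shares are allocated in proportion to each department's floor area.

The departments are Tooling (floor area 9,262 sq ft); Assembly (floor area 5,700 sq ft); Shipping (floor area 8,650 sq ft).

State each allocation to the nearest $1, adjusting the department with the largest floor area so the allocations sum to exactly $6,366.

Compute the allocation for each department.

Tooling: $2,497; Assembly: $1,537; Shipping: $2,332

Sum of floor area: 9,262 + 5,700 + 8,650 = 23,612.
Raw shares: Tooling 2,497.12; Assembly 1,536.77; Shipping 2,332.12.
At nearest $1: Tooling $2,497; Assembly $1,537; Shipping $2,332. Sum = $6,366.
No rounding difference to absorb.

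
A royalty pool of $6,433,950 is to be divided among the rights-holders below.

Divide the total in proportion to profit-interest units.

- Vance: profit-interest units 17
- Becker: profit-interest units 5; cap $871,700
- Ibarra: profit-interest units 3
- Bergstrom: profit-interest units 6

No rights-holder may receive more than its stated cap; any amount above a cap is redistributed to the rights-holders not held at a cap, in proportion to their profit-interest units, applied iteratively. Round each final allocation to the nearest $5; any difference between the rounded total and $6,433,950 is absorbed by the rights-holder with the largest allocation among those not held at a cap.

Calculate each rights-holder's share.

Vance: $3,636,855; Becker: $871,700; Ibarra: $641,800; Bergstrom: $1,283,595

Sum of profit-interest units: 31.
Proportional shares (ignoring caps): Vance 3,528,295.16; Becker 1,037,733.87; Ibarra 622,640.32; Bergstrom 1,245,280.65.
Cap binds for Becker ($871,700); balance $5,562,250 reallocated over remaining profit-interest units 26.
Redistributed shares: Vance 3,636,855.77 → $3,636,855; Ibarra 641,798.08 → $641,800; Bergstrom 1,283,596.15 → $1,283,595.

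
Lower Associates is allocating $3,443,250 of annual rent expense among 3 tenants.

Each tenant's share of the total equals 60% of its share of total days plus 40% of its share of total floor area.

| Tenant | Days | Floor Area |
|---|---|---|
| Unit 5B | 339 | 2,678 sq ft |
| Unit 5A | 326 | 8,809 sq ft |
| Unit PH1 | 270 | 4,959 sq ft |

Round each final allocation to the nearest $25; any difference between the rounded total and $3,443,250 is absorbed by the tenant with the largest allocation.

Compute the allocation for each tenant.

Totals — days 935, floor area 16,446.
Composite weights (60% days + 40% floor area): Unit 5B 0.2827; Unit 5A 0.4235; Unit PH1 0.2939.
Pro-rata amounts: Unit 5B 973,318.92; Unit 5A 1,458,046.16; Unit PH1 1,011,884.91.
Rounded to nearest $25: Unit 5B $973,325; Unit 5A $1,458,050; Unit PH1 $1,011,875. Sum = $3,443,250.
No rounding difference to absorb.

Unit 5B: $973,325 · Unit 5A: $1,458,050 · Unit PH1: $1,011,875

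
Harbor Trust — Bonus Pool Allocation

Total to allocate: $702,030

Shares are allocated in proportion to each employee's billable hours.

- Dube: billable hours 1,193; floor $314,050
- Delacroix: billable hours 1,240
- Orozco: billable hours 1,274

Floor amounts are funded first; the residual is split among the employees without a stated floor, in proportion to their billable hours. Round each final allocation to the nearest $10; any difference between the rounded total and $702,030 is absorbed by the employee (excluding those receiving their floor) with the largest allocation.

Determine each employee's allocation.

Dube: $314,050 · Delacroix: $191,370 · Orozco: $196,610

Minimums first: Dube $314,050. Residual $387,980.
Residual split over remaining billable hours 2,514: Delacroix 191,366.43 → $191,370; Orozco 196,613.57 → $196,610.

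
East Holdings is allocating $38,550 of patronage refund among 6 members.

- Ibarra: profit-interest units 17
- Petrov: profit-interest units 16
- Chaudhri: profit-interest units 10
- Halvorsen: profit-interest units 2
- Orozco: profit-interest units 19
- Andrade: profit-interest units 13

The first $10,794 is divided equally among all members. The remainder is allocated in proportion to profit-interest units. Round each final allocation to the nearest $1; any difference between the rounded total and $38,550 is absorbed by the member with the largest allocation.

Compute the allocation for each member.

Ibarra: $7,927 | Petrov: $7,566 | Chaudhri: $5,404 | Halvorsen: $2,520 | Orozco: $8,648 | Andrade: $6,485

Equal tier: $10,794 ÷ 6 = $1,799 apiece.
Remainder $27,756 by profit-interest units (total 77): Ibarra 6,127.95 → $6,128; Petrov 5,767.48 → $5,767; Chaudhri 3,604.68 → $3,605; Halvorsen 720.94 → $721; Orozco 6,848.88 → $6,849; Andrade 4,686.08 → $4,686.
Totals: Ibarra $1,799 + $6,128 = $7,927; Petrov $1,799 + $5,767 = $7,566; Chaudhri $1,799 + $3,605 = $5,404; Halvorsen $1,799 + $721 = $2,520; Orozco $1,799 + $6,849 = $8,648; Andrade $1,799 + $4,686 = $6,485.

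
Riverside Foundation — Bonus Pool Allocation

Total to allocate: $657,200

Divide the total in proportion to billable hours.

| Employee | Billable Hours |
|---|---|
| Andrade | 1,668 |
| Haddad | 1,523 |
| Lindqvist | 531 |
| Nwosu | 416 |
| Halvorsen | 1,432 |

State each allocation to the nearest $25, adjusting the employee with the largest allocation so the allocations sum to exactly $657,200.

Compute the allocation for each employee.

Combined billable hours = 5,570.
Unrounded shares: Andrade 1,668/5,570 × $657,200 = 196,806.03; Haddad 1,523/5,570 × $657,200 = 179,697.59; Lindqvist 531/5,570 × $657,200 = 62,652.28; Nwosu 416/5,570 × $657,200 = 49,083.52; Halvorsen 1,432/5,570 × $657,200 = 168,960.57.
At nearest $25: Andrade $196,800; Haddad $179,700; Lindqvist $62,650; Nwosu $49,075; Halvorsen $168,950. Sum = $657,175.
Difference $657,200 − $657,175 = +$25 applied to largest allocation (Andrade): Andrade becomes $196,825.

Andrade: $196,825 · Haddad: $179,700 · Lindqvist: $62,650 · Nwosu: $49,075 · Halvorsen: $168,950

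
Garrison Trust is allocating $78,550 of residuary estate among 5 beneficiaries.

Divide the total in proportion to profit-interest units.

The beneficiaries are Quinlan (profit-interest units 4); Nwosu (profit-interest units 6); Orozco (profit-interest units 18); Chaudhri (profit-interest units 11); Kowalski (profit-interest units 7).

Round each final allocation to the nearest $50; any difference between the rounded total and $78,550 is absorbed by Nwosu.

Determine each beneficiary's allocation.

Quinlan: $6,850; Nwosu: $10,200; Orozco: $30,750; Chaudhri: $18,800; Kowalski: $11,950

Profit-interest units total: 46.
Unrounded shares: Quinlan 4/46 × $78,550 = 6,830.43; Nwosu 6/46 × $78,550 = 10,245.65; Orozco 18/46 × $78,550 = 30,736.96; Chaudhri 11/46 × $78,550 = 18,783.70; Kowalski 7/46 × $78,550 = 11,953.26.
After rounding ($50): Quinlan $6,850; Nwosu $10,250; Orozco $30,750; Chaudhri $18,800; Kowalski $11,950. Sum = $78,600.
Difference $78,550 − $78,600 = −$50 applied to Nwosu: Nwosu becomes $10,200.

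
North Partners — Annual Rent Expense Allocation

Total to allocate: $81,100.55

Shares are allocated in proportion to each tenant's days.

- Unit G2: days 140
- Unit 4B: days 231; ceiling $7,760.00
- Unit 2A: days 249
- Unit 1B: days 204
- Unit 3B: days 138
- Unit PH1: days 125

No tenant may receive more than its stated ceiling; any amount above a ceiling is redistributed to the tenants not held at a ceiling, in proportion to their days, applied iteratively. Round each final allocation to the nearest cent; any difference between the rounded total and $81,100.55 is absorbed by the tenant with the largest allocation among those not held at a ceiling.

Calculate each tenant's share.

Combined days = 1,087.
Pro-rata shares before constraints: Unit G2 10,445.3330; Unit 4B 17,234.7995; Unit 2A 18,577.7709; Unit 1B 15,220.3424; Unit 3B 10,296.1140; Unit PH1 9,326.1902.
Capped: Unit 4B ($7,760.00); remaining pool $73,340.55 reallocated over remaining days 856.
Shares after redistribution: Unit G2 11,994.9498 → $11,994.95; Unit 2A 21,333.8749 → $21,333.87; Unit 1B 17,478.3554 → $17,478.36; Unit 3B 11,823.5933 → $11,823.59; Unit PH1 10,709.7766 → $10,709.78.

Unit G2: $11,994.95 · Unit 4B: $7,760.00 · Unit 2A: $21,333.87 · Unit 1B: $17,478.36 · Unit 3B: $11,823.59 · Unit PH1: $10,709.78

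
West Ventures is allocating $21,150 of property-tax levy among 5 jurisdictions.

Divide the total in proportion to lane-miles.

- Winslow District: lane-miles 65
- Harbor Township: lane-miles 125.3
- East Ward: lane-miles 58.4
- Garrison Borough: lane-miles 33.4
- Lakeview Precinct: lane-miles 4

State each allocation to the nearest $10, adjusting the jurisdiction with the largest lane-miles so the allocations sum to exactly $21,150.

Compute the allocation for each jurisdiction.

Winslow District: $4,810 · Harbor Township: $9,250 · East Ward: $4,320 · Garrison Borough: $2,470 · Lakeview Precinct: $300

Total lane-miles = 286.1.
Pro-rata amounts: Winslow District 65/286.1 × $21,150 = 4,805.14; Harbor Township 125.3/286.1 × $21,150 = 9,262.83; East Ward 58.4/286.1 × $21,150 = 4,317.23; Garrison Borough 33.4/286.1 × $21,150 = 2,469.10; Lakeview Precinct 4/286.1 × $21,150 = 295.70.
At nearest $10: Winslow District $4,810; Harbor Township $9,260; East Ward $4,320; Garrison Borough $2,470; Lakeview Precinct $300. Sum = $21,160.
Difference $21,150 − $21,160 = −$10 applied to largest lane-miles (Harbor Township): Harbor Township becomes $9,250.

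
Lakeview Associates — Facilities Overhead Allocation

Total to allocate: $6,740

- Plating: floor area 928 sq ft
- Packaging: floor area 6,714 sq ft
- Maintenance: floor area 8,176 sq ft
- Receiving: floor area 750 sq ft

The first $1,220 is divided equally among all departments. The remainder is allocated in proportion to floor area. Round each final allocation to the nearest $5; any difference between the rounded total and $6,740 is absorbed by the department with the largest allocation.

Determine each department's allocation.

$1,220 shared equally gives $305 per department.
Remainder $5,520 by floor area (total 16,568): Plating 309.18 → $310; Packaging 2,236.92 → $2,235; Maintenance 2,724.02 → $2,725; Receiving 249.88 → $250.
Totals: Plating $305 + $310 = $615; Packaging $305 + $2,235 = $2,540; Maintenance $305 + $2,725 = $3,030; Receiving $305 + $250 = $555.

Plating: $615; Packaging: $2,540; Maintenance: $3,030; Receiving: $555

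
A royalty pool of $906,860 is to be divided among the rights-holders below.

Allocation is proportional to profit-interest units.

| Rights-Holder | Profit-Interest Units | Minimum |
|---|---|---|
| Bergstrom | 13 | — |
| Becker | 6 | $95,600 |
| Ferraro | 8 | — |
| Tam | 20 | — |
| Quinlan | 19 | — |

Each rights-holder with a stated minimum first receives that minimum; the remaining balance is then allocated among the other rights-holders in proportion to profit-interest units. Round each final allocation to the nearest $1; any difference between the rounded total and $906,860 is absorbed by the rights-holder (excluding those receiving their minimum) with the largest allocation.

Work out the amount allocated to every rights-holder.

Guaranteed amounts: Becker $95,600. Balance $811,260.
Balance split over remaining profit-interest units 60: Bergstrom 175,773.00 → $175,773; Ferraro 108,168.00 → $108,168; Tam 270,420.00 → $270,420; Quinlan 256,899.00 → $256,899.

Bergstrom: $175,773 · Becker: $95,600 · Ferraro: $108,168 · Tam: $270,420 · Quinlan: $256,899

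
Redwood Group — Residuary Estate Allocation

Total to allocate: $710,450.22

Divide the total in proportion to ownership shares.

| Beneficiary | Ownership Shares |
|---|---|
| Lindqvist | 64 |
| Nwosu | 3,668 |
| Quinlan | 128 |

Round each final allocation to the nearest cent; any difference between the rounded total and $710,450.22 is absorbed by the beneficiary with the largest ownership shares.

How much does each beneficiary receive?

Lindqvist: $11,779.49; Nwosu: $675,111.76; Quinlan: $23,558.97

Total ownership shares = 64 + 3,668 + 128 = 3,860.
Pro-rata amounts: Lindqvist 11,779.4855; Nwosu 675,111.7635; Quinlan 23,558.9710.
Rounded to nearest cent: Lindqvist $11,779.49; Nwosu $675,111.76; Quinlan $23,558.97. Sum = $710,450.22.
Rounded total matches; no reconciliation needed.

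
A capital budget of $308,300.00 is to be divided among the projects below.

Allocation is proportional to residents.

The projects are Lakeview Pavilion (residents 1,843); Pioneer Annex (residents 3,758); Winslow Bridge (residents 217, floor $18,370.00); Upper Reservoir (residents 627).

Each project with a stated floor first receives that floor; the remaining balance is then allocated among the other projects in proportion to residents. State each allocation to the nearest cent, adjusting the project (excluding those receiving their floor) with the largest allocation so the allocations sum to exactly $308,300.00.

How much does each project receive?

Lakeview Pavilion: $85,796.56; Pioneer Annex: $174,944.92; Winslow Bridge: $18,370.00; Upper Reservoir: $29,188.52

Fund the minimums — Winslow Bridge $18,370.00. Remaining pool $289,930.00.
Remaining pool split over remaining residents 6,228: Lakeview Pavilion 85,796.5623 → $85,796.56; Pioneer Annex 174,944.9165 → $174,944.92; Upper Reservoir 29,188.5212 → $29,188.52.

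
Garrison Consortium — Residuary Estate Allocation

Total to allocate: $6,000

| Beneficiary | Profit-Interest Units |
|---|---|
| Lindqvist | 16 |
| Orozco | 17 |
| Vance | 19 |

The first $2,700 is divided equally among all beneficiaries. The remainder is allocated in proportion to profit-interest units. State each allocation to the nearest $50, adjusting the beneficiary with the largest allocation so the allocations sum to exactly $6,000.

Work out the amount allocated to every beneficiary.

Lindqvist: $1,900 | Orozco: $2,000 | Vance: $2,100

Equal tier: $2,700 ÷ 3 = $900 apiece.
Remainder $3,300 by profit-interest units (total 52): Lindqvist 1,015.38 → $1,000; Orozco 1,078.85 → $1,100; Vance 1,205.77 → $1,200.
Totals: Lindqvist $900 + $1,000 = $1,900; Orozco $900 + $1,100 = $2,000; Vance $900 + $1,200 = $2,100.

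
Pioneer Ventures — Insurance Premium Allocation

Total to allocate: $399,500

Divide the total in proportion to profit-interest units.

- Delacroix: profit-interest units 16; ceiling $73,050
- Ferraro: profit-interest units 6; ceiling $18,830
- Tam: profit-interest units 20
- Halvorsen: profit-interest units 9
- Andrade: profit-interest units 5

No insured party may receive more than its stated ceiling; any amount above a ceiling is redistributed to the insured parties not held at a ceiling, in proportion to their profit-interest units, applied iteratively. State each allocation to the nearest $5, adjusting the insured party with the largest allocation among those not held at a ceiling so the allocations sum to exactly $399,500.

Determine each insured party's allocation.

Sum of profit-interest units: 56.
Proportional shares (ignoring caps): Delacroix 114,142.86; Ferraro 42,803.57; Tam 142,678.57; Halvorsen 64,205.36; Andrade 35,669.64.
Capped: Delacroix ($73,050), Ferraro ($18,830); residual $307,620 reallocated over remaining profit-interest units 34.
Redistributed shares: Tam 180,952.94 → $180,955; Halvorsen 81,428.82 → $81,430; Andrade 45,238.24 → $45,240.
Rounding difference −$5 applied to Tam → $180,950.

Delacroix: $73,050 | Ferraro: $18,830 | Tam: $180,950 | Halvorsen: $81,430 | Andrade: $45,240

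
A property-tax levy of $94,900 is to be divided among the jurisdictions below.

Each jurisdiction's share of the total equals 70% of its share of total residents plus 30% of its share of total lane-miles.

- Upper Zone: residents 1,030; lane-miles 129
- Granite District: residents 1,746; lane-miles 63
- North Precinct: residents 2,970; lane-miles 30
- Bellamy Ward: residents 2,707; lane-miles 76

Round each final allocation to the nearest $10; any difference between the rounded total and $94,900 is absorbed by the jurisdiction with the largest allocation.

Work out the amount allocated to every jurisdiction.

Residents total 8,453; lane-miles total 298.
Composite weights (70% residents + 30% lane-miles): Upper Zone 0.2152; Granite District 0.2080; North Precinct 0.2761; Bellamy Ward 0.3007.
Unrounded shares: Upper Zone 20,418.77; Granite District 19,740.20; North Precinct 26,206.59; Bellamy Ward 28,534.44.
After rounding ($10): Upper Zone $20,420; Granite District $19,740; North Precinct $26,210; Bellamy Ward $28,530. Sum = $94,900.
No rounding difference to absorb.

Upper Zone: $20,420; Granite District: $19,740; North Precinct: $26,210; Bellamy Ward: $28,530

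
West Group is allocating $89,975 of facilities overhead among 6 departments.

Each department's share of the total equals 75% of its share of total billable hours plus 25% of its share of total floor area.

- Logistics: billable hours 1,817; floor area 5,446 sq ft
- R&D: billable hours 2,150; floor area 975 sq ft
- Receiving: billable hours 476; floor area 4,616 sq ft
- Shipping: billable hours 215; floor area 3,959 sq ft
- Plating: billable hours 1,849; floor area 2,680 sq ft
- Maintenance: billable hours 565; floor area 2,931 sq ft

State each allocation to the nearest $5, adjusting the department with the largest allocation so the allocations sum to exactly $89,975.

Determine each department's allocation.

Logistics: $23,280 · R&D: $21,580 · Receiving: $9,580 · Shipping: $6,375 · Plating: $20,570 · Maintenance: $8,590

Totals — billable hours 7,072, floor area 20,607.
Composite weights (75% billable hours + 25% floor area): Logistics 0.2588; R&D 0.2398; Receiving 0.1065; Shipping 0.0708; Plating 0.2286; Maintenance 0.0955.
Pro-rata amounts: Logistics 23,282.501; R&D 21,579.64; Receiving 9,580.64; Shipping 6,373.02; Plating 20,568.59; Maintenance 8,590.61.
At nearest $5: Logistics $23,285; R&D $21,580; Receiving $9,580; Shipping $6,375; Plating $20,570; Maintenance $8,590. Sum = $89,980.
Difference $89,975 − $89,980 = −$5 applied to largest allocation (Logistics): Logistics becomes $23,280.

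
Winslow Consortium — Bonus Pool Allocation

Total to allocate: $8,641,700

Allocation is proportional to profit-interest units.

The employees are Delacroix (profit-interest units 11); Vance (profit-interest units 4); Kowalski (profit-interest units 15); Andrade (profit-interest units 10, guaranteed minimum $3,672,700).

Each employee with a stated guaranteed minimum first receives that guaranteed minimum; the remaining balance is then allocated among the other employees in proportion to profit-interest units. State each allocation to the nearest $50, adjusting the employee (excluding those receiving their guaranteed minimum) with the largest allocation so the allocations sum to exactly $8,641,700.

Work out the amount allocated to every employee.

Delacroix: $1,821,950; Vance: $662,550; Kowalski: $2,484,500; Andrade: $3,672,700

Fund the minimums — Andrade $3,672,700. Remaining pool $4,969,000.
Remaining pool split over remaining profit-interest units 30: Delacroix 1,821,966.67 → $1,821,950; Vance 662,533.33 → $662,550; Kowalski 2,484,500.00 → $2,484,500.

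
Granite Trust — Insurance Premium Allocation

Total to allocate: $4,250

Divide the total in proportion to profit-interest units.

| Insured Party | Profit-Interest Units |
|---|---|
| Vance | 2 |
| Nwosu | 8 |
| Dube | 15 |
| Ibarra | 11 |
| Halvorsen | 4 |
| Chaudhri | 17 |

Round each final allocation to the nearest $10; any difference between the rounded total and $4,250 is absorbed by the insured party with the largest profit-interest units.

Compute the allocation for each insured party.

Sum of profit-interest units: 57.
Unrounded shares: Vance 2/57 × $4,250 = 149.12; Nwosu 8/57 × $4,250 = 596.49; Dube 15/57 × $4,250 = 1,118.42; Ibarra 11/57 × $4,250 = 820.18; Halvorsen 4/57 × $4,250 = 298.25; Chaudhri 17/57 × $4,250 = 1,267.54.
After rounding ($10): Vance $150; Nwosu $600; Dube $1,120; Ibarra $820; Halvorsen $300; Chaudhri $1,270. Sum = $4,260.
Difference $4,250 − $4,260 = −$10 applied to largest profit-interest units (Chaudhri): Chaudhri becomes $1,260.

Vance: $150 · Nwosu: $600 · Dube: $1,120 · Ibarra: $820 · Halvorsen: $300 · Chaudhri: $1,260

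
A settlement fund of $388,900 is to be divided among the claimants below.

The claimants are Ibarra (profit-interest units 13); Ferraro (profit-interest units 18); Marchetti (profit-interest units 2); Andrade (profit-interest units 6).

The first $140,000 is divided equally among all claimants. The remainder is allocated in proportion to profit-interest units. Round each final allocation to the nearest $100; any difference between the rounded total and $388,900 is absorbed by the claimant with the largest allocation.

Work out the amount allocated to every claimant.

First tranche $140,000 split equally: $35,000 each.
Remainder $248,900 by profit-interest units (total 39): Ibarra 82,966.67 → $83,000; Ferraro 114,876.92 → $114,900; Marchetti 12,764.10 → $12,800; Andrade 38,292.31 → $38,300.
Rounding difference −$100 on remainder applied to Ferraro.
Totals: Ibarra $35,000 + $83,000 = $118,000; Ferraro $35,000 + $114,800 = $149,800; Marchetti $35,000 + $12,800 = $47,800; Andrade $35,000 + $38,300 = $73,300.

Ibarra: $118,000 | Ferraro: $149,800 | Marchetti: $47,800 | Andrade: $73,300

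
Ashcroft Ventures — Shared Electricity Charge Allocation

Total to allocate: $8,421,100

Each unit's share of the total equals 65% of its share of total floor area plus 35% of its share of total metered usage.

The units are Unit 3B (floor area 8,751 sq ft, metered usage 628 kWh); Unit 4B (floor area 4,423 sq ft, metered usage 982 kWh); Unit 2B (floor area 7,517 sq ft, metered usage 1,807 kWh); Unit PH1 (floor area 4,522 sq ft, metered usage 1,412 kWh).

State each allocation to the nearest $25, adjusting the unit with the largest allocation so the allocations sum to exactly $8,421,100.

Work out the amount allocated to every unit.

Unit 3B: $2,283,125 · Unit 4B: $1,559,600 · Unit 2B: $2,734,850 · Unit PH1: $1,843,525

Floor area total 25,213; metered usage total 4,829.
Blended shares (65% floor area + 35% metered usage): Unit 3B 0.2711; Unit 4B 0.1852; Unit 2B 0.3248; Unit PH1 0.2189.
Proportional shares: Unit 3B 2,283,133.06; Unit 4B 1,559,593.20; Unit 2B 2,734,836.83; Unit PH1 1,843,536.92.
After rounding ($25): Unit 3B $2,283,125; Unit 4B $1,559,600; Unit 2B $2,734,825; Unit PH1 $1,843,525. Sum = $8,421,075.
Difference $8,421,100 − $8,421,075 = +$25 applied to largest allocation (Unit 2B): Unit 2B becomes $2,734,850.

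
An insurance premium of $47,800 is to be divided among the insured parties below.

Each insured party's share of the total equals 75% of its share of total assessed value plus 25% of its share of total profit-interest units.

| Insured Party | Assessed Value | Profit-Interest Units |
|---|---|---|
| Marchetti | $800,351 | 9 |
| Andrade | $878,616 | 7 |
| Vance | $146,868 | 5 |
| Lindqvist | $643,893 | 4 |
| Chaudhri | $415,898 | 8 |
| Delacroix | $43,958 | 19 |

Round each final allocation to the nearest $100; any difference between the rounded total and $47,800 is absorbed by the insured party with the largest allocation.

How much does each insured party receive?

Marchetti: $11,900; Andrade: $12,400; Vance: $2,900; Lindqvist: $8,800; Chaudhri: $6,900; Delacroix: $4,900

Assessed value total 2,929,584; profit-interest units total 52.
Blended shares (75% assessed value + 25% profit-interest units): Marchetti 0.2482; Andrade 0.2586; Vance 0.0616; Lindqvist 0.1841; Chaudhri 0.1449; Delacroix 0.1026.
Pro-rata amounts: Marchetti 11,862.35; Andrade 12,360.48; Vance 2,946.30; Lindqvist 8,798.70; Chaudhri 6,927.90; Delacroix 4,904.27.
At nearest $100: Marchetti $11,900; Andrade $12,400; Vance $2,900; Lindqvist $8,800; Chaudhri $6,900; Delacroix $4,900. Sum = $47,800.
Sum already equals the total — no adjustment.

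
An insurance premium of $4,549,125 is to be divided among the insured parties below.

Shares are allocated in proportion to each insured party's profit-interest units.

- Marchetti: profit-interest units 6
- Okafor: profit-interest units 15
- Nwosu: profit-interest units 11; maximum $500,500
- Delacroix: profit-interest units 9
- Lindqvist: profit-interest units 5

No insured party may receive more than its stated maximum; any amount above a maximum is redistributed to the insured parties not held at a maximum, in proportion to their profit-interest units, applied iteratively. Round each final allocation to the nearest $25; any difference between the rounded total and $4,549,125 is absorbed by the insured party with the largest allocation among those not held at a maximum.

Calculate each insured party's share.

Total profit-interest units = 46.
Proportional shares (ignoring caps): Marchetti 593,364.13; Okafor 1,483,410.33; Nwosu 1,087,834.24; Delacroix 890,046.20; Lindqvist 494,470.11.
Capped: Nwosu ($500,500); remaining pool $4,048,625 reallocated over remaining profit-interest units 35.
Shares after redistribution: Marchetti 694,050.00 → $694,050; Okafor 1,735,125.00 → $1,735,125; Delacroix 1,041,075.00 → $1,041,075; Lindqvist 578,375.00 → $578,375.

Marchetti: $694,050; Okafor: $1,735,125; Nwosu: $500,500; Delacroix: $1,041,075; Lindqvist: $578,375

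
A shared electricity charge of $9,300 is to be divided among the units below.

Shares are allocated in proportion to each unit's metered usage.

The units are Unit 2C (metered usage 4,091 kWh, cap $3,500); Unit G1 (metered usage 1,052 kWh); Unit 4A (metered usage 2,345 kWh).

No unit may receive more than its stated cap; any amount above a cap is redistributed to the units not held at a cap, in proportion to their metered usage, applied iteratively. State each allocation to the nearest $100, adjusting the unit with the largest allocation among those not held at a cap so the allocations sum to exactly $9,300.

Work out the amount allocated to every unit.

Total metered usage = 7,488.
Pro-rata shares before constraints: Unit 2C 5,080.97; Unit G1 1,306.57; Unit 4A 2,912.46.
Cap binds for Unit 2C ($3,500); residual $5,800 reallocated over remaining metered usage 3,397.
Redistributed shares: Unit G1 1,796.17 → $1,800; Unit 4A 4,003.83 → $4,000.

Unit 2C: $3,500 | Unit G1: $1,800 | Unit 4A: $4,000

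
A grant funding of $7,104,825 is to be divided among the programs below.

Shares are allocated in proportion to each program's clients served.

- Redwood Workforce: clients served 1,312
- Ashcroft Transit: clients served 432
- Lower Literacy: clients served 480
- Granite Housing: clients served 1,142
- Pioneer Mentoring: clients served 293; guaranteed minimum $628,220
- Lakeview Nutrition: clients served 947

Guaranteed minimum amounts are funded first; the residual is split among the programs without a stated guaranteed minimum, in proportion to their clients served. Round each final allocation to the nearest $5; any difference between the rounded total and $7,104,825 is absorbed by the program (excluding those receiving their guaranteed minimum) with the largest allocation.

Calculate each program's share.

Redwood Workforce: $1,970,165 | Ashcroft Transit: $648,710 | Lower Literacy: $720,790 | Granite Housing: $1,714,880 | Pioneer Mentoring: $628,220 | Lakeview Nutrition: $1,422,060

Minimums first: Pioneer Mentoring $628,220. Residual $6,476,605.
Residual split over remaining clients served 4,313: Redwood Workforce 1,970,161.32 → $1,970,160; Ashcroft Transit 648,711.65 → $648,710; Lower Literacy 720,790.73 → $720,790; Granite Housing 1,714,881.27 → $1,714,880; Lakeview Nutrition 1,422,060.04 → $1,422,060.
Rounding difference +$5 applied to Redwood Workforce → $1,970,165.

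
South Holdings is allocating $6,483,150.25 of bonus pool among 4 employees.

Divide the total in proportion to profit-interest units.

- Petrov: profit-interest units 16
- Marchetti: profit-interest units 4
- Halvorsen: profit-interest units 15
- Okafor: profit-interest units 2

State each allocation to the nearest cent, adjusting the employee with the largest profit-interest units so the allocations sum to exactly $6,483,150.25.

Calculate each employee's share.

Petrov: $2,803,524.43 · Marchetti: $700,881.11 · Halvorsen: $2,628,304.16 · Okafor: $350,440.55

Sum of profit-interest units: 16 + 4 + 15 + 2 = 37.
Proportional shares: Petrov 2,803,524.4324; Marchetti 700,881.1081; Halvorsen 2,628,304.1554; Okafor 350,440.5541.
At nearest cent: Petrov $2,803,524.43; Marchetti $700,881.11; Halvorsen $2,628,304.16; Okafor $350,440.55. Sum = $6,483,150.25.
No rounding difference to absorb.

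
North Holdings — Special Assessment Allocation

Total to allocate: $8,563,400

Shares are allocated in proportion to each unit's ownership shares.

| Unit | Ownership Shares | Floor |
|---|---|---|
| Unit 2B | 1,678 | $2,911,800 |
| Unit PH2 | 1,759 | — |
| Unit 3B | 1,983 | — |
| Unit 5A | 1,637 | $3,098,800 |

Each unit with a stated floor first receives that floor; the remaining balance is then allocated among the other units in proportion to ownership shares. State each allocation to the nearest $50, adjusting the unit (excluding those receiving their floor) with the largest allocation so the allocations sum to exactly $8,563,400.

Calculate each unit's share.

Unit 2B: $2,911,800; Unit PH2: $1,200,000; Unit 3B: $1,352,800; Unit 5A: $3,098,800

Guaranteed amounts: Unit 2B $2,911,800; Unit 5A $3,098,800. Residual $2,552,800.
Residual split over remaining ownership shares 3,742: Unit PH2 1,199,993.37 → $1,200,000; Unit 3B 1,352,806.63 → $1,352,800.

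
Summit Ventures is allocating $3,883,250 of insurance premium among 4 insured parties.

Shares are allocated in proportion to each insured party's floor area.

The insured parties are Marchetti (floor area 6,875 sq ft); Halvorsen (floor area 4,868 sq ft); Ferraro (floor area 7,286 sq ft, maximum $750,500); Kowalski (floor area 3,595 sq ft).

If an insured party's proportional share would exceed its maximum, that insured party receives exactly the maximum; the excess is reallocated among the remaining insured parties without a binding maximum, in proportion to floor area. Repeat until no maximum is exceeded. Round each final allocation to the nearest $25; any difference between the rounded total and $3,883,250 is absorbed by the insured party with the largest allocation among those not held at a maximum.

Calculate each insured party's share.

Marchetti: $1,404,200 | Halvorsen: $994,275 | Ferraro: $750,500 | Kowalski: $734,275

Combined floor area = 22,624.
Pro-rata shares before constraints: Marchetti 1,180,045.25; Halvorsen 835,557.86; Ferraro 1,250,590.50; Kowalski 617,056.39.
Held at cap: Ferraro ($750,500); residual $3,132,750 reallocated over remaining floor area 15,338.
Remaining shares: Marchetti 1,404,202.39 → $1,404,200; Halvorsen 994,277.42 → $994,275; Kowalski 734,270.19 → $734,275.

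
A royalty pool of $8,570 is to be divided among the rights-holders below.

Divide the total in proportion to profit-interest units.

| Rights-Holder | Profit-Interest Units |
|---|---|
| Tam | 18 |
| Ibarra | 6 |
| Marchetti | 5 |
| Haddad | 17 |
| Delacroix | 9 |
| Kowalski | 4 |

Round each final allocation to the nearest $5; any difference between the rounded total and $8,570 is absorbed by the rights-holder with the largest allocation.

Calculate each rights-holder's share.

Profit-interest units total: 59.
Raw shares: Tam 18/59 × $8,570 = 2,614.58; Ibarra 6/59 × $8,570 = 871.53; Marchetti 5/59 × $8,570 = 726.27; Haddad 17/59 × $8,570 = 2,469.32; Delacroix 9/59 × $8,570 = 1,307.29; Kowalski 4/59 × $8,570 = 581.02.
Rounded to nearest $5: Tam $2,615; Ibarra $870; Marchetti $725; Haddad $2,470; Delacroix $1,305; Kowalski $580. Sum = $8,565.
Difference $8,570 − $8,565 = +$5 applied to largest allocation (Tam): Tam becomes $2,620.

Tam: $2,620; Ibarra: $870; Marchetti: $725; Haddad: $2,470; Delacroix: $1,305; Kowalski: $580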